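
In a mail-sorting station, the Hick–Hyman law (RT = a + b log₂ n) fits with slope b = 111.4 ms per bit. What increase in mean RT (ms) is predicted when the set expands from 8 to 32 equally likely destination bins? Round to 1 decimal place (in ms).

222.8 ms

ΔRT = (a + b log₂ n₂) − (a + b log₂ n₁) = b·(log₂ n₂ − log₂ n₁).
log₂(32) − log₂(8) = log₂(32/8) = log₂(4) = 2.
ΔRT = 111.4 × 2.0000 = 222.800 ms.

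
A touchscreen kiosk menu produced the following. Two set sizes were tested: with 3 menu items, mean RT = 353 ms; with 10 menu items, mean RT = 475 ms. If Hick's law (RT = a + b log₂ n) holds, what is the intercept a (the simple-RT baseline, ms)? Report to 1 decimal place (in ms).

241.7 ms

The slope on a log₂ axis is (475 − 353) / (3.3219 − 1.5850) = 70.237 ms/bit.
Intercept: a = 353 − 70.237·log₂(3) = 241.676 ms.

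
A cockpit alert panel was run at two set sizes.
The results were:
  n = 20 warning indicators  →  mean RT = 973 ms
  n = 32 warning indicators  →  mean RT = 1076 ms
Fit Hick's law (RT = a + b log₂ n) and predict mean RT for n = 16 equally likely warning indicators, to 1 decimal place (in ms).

924.1 ms

Fit slope and intercept:
  b = (1076 − 973) / (log₂ 32 − log₂ 20) = 103 / (5 − 4.3219) = 151.901 ms/bit
  a = 973 − 151.901 × 4.3219 = 316.494 ms
Then RT(16) = 316.494 + 151.901 × log₂ 16 = 316.494 + 151.901 × 4 ≈ 924.099 ms.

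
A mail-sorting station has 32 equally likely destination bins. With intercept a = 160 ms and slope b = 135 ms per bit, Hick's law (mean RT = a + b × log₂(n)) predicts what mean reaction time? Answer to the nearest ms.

log₂(32) = 5 bits, so RT = 160 + 135 × 5 ≈ 835.000 ms.

835 ms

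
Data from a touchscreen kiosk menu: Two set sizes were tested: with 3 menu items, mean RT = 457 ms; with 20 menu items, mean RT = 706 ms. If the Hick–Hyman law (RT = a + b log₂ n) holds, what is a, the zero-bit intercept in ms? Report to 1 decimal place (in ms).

312.8 ms

Slope: b = (706 − 457) / (log₂ 20 − log₂ 3) = 249/2.7370 = 90.977 ms/bit.
a = RT₁ − b·log₂ n₁ = 457 − 90.977 × 1.5850 = 312.805 ms.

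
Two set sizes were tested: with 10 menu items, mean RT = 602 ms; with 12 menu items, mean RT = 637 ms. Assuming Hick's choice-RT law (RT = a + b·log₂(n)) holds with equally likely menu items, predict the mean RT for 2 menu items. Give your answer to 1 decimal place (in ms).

RT is linear in log₂ n, so two points fix the line:
  b = (637 − 602) / (log₂ 12 − log₂ 10) = 35 / (3.5850 − 3.3219) = 133.062 ms/bit
  a = 602 − 133.062 × 3.3219 = 159.976 ms
Then RT(2) = 159.976 + 133.062 × log₂ 2 = 159.976 + 133.062 × 1 ≈ 293.039 ms.

293.0 ms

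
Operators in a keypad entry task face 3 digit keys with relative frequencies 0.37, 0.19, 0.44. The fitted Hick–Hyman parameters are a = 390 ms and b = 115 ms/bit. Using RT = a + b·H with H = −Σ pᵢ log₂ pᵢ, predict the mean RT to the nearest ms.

Entropy contributions −pᵢ log₂ pᵢ: 0.5307, 0.4552, 0.5211; sum H = 1.5071 bits.
RT = a + bH = 390 + 115·1.5071 = 563.32 ms.

563 ms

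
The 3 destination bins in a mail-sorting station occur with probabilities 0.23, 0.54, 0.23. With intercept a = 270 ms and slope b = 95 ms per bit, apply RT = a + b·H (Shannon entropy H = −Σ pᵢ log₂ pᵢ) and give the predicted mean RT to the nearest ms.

H = 0.23·log₂(1/0.23) + 0.54·log₂(1/0.54) + 0.23·log₂(1/0.23) = 1.4554 bits.
RT = 270 + 95 × 1.4554 = 408.26 ms.

408 ms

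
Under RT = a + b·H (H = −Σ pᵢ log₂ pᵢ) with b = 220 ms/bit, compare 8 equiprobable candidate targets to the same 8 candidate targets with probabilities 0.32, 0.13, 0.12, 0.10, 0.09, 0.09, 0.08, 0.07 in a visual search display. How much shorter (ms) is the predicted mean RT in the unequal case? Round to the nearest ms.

The RT saving is b·ΔH. Equiprobable H₀ = log₂(8) = 3.0000 bits; with the given probabilities H = 2.7933 bits.
b·(H₀ − H) = 220 × (3.0000 − 2.7933) = 45.47 ms.

45 ms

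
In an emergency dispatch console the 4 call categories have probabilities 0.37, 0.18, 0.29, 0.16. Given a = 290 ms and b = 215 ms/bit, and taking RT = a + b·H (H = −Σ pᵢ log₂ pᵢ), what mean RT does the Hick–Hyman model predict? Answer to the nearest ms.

702 ms

Entropy contributions −pᵢ log₂ pᵢ: 0.5307, 0.4453, 0.5179, 0.4230; sum H = 1.9170 bits.
RT = a + bH = 290 + 215·1.9170 = 702.15 ms.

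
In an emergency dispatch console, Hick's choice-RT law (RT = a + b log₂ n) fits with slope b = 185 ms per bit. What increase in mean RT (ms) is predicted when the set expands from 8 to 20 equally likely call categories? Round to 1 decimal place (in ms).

244.6 ms

Only the slope matters, since a is common to both: ΔRT = b·log₂(n₂/n₁).
log₂(20) − log₂(8) = 4.3219 − 3 = 1.3219.
ΔRT = 185 × 1.3219 = 244.557 ms.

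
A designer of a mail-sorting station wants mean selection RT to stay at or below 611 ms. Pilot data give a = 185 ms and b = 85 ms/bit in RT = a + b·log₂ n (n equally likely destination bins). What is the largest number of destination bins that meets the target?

Set 185 + 85·log₂ n ≤ 611 → log₂ n ≤ (611 − 185)/85 = 5.0118.
So n ≤ 2^5.0118 = 32.262; the largest integer n is 32.

32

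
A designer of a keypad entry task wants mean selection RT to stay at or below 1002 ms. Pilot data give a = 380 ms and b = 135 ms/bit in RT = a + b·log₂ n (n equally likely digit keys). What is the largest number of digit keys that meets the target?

24

135·log₂ n ≤ 1002 − 380 = 622, giving log₂ n ≤ 4.6074 and n ≤ 24.376. The largest whole number is 24.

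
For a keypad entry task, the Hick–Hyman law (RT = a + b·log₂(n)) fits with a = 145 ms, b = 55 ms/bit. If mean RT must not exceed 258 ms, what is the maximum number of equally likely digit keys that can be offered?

4

Information budget: (258 − 145)/55 = 2.0545 bits, so n ≤ 2^2.0545 = 4.154 → at most 4.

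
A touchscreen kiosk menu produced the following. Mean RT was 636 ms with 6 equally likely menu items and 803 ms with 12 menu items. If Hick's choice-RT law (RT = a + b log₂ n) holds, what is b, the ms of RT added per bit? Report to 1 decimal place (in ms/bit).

167.0 ms/bit

The slope on a log₂ axis is (803 − 636) / (3.5850 − 2.5850) = 167.000 ms/bit.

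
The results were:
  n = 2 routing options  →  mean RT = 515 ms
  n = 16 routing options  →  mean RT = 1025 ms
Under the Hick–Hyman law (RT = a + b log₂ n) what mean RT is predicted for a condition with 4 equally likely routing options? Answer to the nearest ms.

Fit slope and intercept:
  b = (1025 − 515) / (log₂ 16 − log₂ 2) = 510 / (4 − 1) = 170 ms/bit
  a = 515 − 170 × 1 = 345 ms
Then RT(4) = 345 + 170 × log₂ 4 = 345 + 170 × 2 ≈ 685.000 ms.

685 ms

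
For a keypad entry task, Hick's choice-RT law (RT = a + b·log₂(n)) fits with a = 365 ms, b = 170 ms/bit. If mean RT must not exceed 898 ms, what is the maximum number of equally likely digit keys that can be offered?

170·log₂ n ≤ 898 − 365 = 533, giving log₂ n ≤ 3.1353 and n ≤ 8.787. The largest whole number is 8.

8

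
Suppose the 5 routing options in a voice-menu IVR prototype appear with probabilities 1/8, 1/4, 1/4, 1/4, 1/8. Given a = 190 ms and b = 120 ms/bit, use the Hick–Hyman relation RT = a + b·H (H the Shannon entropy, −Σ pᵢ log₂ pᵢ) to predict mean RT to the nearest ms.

Each term −pᵢ log₂ pᵢ: 0.125·3 + 0.25·2 + 0.25·2 + 0.25·2 + 0.125·3; summed, H = 2.250 bits.
Mean RT = a + bH = 190 + 120·2.250 = 460.00 ms.

460 ms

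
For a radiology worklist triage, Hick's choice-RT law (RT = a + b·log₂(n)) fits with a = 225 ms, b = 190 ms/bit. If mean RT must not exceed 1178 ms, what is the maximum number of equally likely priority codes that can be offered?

32

Set 225 + 190·log₂ n ≤ 1178 → log₂ n ≤ (1178 − 225)/190 = 5.0158.
So n ≤ 2^5.0158 = 32.352; the largest integer n is 32.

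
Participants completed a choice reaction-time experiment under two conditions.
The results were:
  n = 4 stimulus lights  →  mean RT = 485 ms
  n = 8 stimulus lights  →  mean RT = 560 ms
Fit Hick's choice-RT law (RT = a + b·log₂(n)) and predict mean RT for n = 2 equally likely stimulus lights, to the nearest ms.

410 ms

Solve the two-equation system in a and b:
  b = (560 − 485) / (log₂ 8 − log₂ 4) = 75 / (3 − 2) = 75 ms/bit
  a = 485 − 75 × 2 = 335 ms
Then RT(2) = 335 + 75 × log₂ 2 = 335 + 75 × 1 ≈ 410.000 ms.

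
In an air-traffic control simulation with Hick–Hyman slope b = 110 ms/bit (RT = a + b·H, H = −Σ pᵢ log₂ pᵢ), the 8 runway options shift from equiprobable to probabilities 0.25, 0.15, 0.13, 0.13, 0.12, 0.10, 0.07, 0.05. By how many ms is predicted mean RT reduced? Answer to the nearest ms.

15 ms

Equiprobable entropy H₀ = log₂ 8 = 3.0000 bits.
Skewed entropy H = −Σ pᵢ log₂ pᵢ = 2.8597 bits.
ΔRT = b·(H₀ − H) = 110 × 0.1403 = 15.43 ms.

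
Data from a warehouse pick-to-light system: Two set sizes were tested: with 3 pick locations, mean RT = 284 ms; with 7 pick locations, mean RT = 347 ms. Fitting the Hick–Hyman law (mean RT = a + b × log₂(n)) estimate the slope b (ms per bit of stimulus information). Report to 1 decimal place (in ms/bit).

51.5 ms/bit

The slope on a log₂ axis is (347 − 284) / (2.8074 − 1.5850) = 51.538 ms/bit.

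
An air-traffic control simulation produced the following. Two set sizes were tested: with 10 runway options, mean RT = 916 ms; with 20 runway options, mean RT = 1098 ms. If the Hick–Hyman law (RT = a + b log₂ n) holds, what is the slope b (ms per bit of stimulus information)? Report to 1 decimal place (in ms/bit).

182.0 ms/bit

Slope: b = (1098 − 916) / (log₂ 20 − log₂ 10) = 182/1.0000 = 182.000 ms/bit.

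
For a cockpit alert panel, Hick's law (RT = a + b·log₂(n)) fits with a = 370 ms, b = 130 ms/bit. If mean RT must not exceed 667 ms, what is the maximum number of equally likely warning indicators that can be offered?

4

130·log₂ n ≤ 667 − 370 = 297, giving log₂ n ≤ 2.2846 and n ≤ 4.872. The largest whole number is 4.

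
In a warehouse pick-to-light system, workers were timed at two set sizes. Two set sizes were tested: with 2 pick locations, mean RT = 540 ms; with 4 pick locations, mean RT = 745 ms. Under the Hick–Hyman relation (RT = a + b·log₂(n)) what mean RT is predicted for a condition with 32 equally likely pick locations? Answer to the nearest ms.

Solve the two-equation system in a and b:
  b = (745 − 540) / (log₂ 4 − log₂ 2) = 205 / (2 − 1) = 205 ms/bit
  a = 540 − 205 × 1 = 335 ms
Then RT(32) = 335 + 205 × log₂ 32 = 335 + 205 × 5 ≈ 1360.000 ms.

1360 ms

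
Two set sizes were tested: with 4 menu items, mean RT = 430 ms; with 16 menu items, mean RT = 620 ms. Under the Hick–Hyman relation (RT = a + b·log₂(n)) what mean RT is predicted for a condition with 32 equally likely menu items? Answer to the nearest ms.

715 ms

With log₂ n on the abscissa the relation is linear; from the two conditions:
  b = (620 − 430) / (log₂ 16 − log₂ 4) = 190 / (4 − 2) = 95 ms/bit
  a = 430 − 95 × 2 = 240 ms
Then RT(32) = 240 + 95 × log₂ 32 = 240 + 95 × 5 ≈ 715.000 ms.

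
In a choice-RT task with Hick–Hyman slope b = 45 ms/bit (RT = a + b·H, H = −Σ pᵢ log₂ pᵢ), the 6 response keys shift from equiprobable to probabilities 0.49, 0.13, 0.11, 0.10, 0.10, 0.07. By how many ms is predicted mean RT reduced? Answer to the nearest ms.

19 ms

Equiprobable entropy H₀ = log₂ 6 = 2.5850 bits.
Skewed entropy H = −Σ pᵢ log₂ pᵢ = 2.1702 bits.
ΔRT = b·(H₀ − H) = 45 × 0.4148 = 18.67 ms.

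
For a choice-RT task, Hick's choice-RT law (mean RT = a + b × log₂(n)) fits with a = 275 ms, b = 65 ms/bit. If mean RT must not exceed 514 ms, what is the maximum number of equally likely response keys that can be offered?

Set 275 + 65·log₂ n ≤ 514 → log₂ n ≤ (514 − 275)/65 = 3.6769.
So n ≤ 2^3.6769 = 12.790; the largest integer n is 12.

12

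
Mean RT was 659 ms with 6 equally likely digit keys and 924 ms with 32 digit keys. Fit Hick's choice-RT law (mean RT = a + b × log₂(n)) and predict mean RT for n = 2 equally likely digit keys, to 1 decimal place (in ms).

485.1 ms

Solve the two-equation system in a and b:
  b = (924 − 659) / (log₂ 32 − log₂ 6) = 265 / (5 − 2.5850) = 109.729 ms/bit
  a = 659 − 109.729 × 2.5850 = 375.354 ms
Then RT(2) = 375.354 + 109.729 × log₂ 2 = 375.354 + 109.729 × 1 ≈ 485.083 ms.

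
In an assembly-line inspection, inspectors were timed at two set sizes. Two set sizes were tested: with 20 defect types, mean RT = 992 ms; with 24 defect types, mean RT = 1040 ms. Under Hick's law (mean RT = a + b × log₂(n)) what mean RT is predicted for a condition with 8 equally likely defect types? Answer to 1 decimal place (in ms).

RT is linear in log₂ n, so two points fix the line:
  b = (1040 − 992) / (log₂ 24 − log₂ 20) = 48 / (4.5850 − 4.3219) = 182.486 ms/bit
  a = 992 − 182.486 × 4.3219 = 203.310 ms
Then RT(8) = 203.310 + 182.486 × log₂ 8 = 203.310 + 182.486 × 3 ≈ 750.767 ms.

750.8 ms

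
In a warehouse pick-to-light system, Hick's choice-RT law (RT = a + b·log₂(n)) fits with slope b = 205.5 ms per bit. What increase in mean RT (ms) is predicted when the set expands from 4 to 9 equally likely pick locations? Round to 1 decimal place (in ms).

Only the slope matters, since a is common to both: ΔRT = b·log₂(n₂/n₁).
log₂(9) − log₂(4) = 3.1699 − 2 = 1.1699.
ΔRT = 205.5 × 1.1699 = 240.420 ms.

240.4 ms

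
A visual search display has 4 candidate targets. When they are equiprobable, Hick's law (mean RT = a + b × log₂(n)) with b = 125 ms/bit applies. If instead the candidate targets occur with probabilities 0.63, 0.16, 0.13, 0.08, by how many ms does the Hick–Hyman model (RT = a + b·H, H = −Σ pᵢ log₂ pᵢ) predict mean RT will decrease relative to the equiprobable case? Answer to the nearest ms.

60 ms

Equiprobable entropy H₀ = log₂ 4 = 2.0000 bits.
Skewed entropy H = −Σ pᵢ log₂ pᵢ = 1.5171 bits.
ΔRT = b·(H₀ − H) = 125 × 0.4829 = 60.36 ms.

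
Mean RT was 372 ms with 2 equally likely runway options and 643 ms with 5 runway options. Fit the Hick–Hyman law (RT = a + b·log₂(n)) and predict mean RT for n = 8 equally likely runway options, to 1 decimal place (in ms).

Solve the two-equation system in a and b:
  b = (643 − 372) / (log₂ 5 − log₂ 2) = 271 / (2.3219 − 1) = 205.004 ms/bit
  a = 372 − 205.004 × 1 = 166.996 ms
Then RT(8) = 166.996 + 205.004 × log₂ 8 = 166.996 + 205.004 × 3 ≈ 782.007 ms.

782.0 ms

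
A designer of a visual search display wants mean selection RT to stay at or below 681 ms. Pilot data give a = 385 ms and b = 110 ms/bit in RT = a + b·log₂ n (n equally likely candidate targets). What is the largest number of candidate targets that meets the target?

6

Information budget: (681 − 385)/110 = 2.6909 bits, so n ≤ 2^2.6909 = 6.457 → at most 6.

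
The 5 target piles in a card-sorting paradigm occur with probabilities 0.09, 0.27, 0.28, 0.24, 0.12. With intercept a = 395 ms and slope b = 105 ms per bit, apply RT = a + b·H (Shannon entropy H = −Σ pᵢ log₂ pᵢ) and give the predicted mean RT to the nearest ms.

626 ms

Entropy contributions −pᵢ log₂ pᵢ: 0.3127, 0.5100, 0.5142, 0.4941, 0.3671; sum H = 2.1981 bits.
RT = a + bH = 395 + 105·2.1981 = 625.80 ms.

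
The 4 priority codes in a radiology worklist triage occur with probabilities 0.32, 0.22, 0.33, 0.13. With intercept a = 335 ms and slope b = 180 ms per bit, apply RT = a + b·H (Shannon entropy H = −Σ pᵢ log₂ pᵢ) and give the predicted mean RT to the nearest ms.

680 ms

H = 0.32·log₂(1/0.32) + 0.22·log₂(1/0.22) + 0.33·log₂(1/0.33) + 0.13·log₂(1/0.13) = 1.9171 bits.
RT = 335 + 180 × 1.9171 = 680.07 ms.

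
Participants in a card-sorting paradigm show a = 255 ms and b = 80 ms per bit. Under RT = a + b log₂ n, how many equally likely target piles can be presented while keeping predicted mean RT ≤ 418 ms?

Information budget: (418 − 255)/80 = 2.0375 bits, so n ≤ 2^2.0375 = 4.105 → at most 4.

4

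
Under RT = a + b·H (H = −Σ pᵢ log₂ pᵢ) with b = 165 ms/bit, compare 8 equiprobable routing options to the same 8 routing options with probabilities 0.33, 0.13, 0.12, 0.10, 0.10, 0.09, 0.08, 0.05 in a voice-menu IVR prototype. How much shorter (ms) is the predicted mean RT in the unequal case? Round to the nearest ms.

39 ms

Equiprobable entropy H₀ = log₂ 8 = 3.0000 bits.
Skewed entropy H = −Σ pᵢ log₂ pᵢ = 2.7622 bits.
ΔRT = b·(H₀ − H) = 165 × 0.2378 = 39.24 ms.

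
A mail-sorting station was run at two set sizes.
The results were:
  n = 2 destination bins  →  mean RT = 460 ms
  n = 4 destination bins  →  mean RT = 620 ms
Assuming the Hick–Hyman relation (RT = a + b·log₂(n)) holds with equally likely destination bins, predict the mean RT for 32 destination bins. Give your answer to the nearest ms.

Solve the two-equation system in a and b:
  b = (620 − 460) / (log₂ 4 − log₂ 2) = 160 / (2 − 1) = 160 ms/bit
  a = 460 − 160 × 1 = 300 ms
Then RT(32) = 300 + 160 × log₂ 32 = 300 + 160 × 5 ≈ 1100.000 ms.

1100 ms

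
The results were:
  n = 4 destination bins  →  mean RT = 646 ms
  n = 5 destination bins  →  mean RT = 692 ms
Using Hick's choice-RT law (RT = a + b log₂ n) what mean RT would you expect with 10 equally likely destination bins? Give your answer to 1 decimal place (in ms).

834.9 ms

Solve the two-equation system in a and b:
  b = (692 − 646) / (log₂ 5 − log₂ 4) = 46 / (2.3219 − 2) = 142.889 ms/bit
  a = 646 − 142.889 × 2 = 360.222 ms
Then RT(10) = 360.222 + 142.889 × log₂ 10 = 360.222 + 142.889 × 3.3219 ≈ 834.889 ms.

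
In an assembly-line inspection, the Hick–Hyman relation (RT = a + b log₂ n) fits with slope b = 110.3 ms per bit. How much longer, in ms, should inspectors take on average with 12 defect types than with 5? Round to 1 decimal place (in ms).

139.3 ms

Only the slope matters, since a is common to both: ΔRT = b·log₂(n₂/n₁).
log₂(12) − log₂(5) = 3.5850 − 2.3219 = 1.2630.
ΔRT = 110.3 × 1.2630 = 139.313 ms.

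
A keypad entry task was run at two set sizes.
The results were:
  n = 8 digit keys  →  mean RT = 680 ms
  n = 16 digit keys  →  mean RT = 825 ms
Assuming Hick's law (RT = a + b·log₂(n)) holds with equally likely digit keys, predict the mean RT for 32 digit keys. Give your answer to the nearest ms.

970 ms

Solve the two-equation system in a and b:
  b = (825 − 680) / (log₂ 16 − log₂ 8) = 145 / (4 − 3) = 145 ms/bit
  a = 680 − 145 × 3 = 245 ms
Then RT(32) = 245 + 145 × log₂ 32 = 245 + 145 × 5 ≈ 970.000 ms.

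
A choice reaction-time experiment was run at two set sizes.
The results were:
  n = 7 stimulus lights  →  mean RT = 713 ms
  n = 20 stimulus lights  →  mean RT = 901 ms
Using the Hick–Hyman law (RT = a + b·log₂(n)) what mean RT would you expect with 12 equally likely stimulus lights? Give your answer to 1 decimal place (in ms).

809.5 ms

Fit slope and intercept:
  b = (901 − 713) / (log₂ 20 − log₂ 7) = 188 / (4.3219 − 2.8074) = 124.127 ms/bit
  a = 713 − 124.127 × 2.8074 = 364.530 ms
Then RT(12) = 364.530 + 124.127 × log₂ 12 = 364.530 + 124.127 × 3.5850 ≈ 809.522 ms.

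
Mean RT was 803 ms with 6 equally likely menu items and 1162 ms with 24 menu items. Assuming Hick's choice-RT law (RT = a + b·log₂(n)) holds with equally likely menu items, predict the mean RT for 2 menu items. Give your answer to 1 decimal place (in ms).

518.5 ms

RT is linear in log₂ n, so two points fix the line:
  b = (1162 − 803) / (log₂ 24 − log₂ 6) = 359 / (4.5850 − 2.5850) = 179.500 ms/bit
  a = 803 − 179.500 × 2.5850 = 338.999 ms
Then RT(2) = 338.999 + 179.500 × log₂ 2 = 338.999 + 179.500 × 1 ≈ 518.499 ms.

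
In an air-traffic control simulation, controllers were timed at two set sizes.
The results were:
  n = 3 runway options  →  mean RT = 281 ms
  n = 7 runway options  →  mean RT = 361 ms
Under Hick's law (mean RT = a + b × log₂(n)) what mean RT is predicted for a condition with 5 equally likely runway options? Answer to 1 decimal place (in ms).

329.2 ms

Fit slope and intercept:
  b = (361 − 281) / (log₂ 7 − log₂ 3) = 80 / (2.8074 − 1.5850) = 65.445 ms/bit
  a = 281 − 65.445 × 1.5850 = 177.271 ms
Then RT(5) = 177.271 + 65.445 × log₂ 5 = 177.271 + 65.445 × 2.3219 ≈ 329.231 ms.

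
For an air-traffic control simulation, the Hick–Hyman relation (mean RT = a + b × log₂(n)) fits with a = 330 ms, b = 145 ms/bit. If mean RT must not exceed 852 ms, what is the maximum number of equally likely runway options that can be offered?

12

Set 330 + 145·log₂ n ≤ 852 → log₂ n ≤ (852 − 330)/145 = 3.6000.
So n ≤ 2^3.6000 = 12.126; the largest integer n is 12.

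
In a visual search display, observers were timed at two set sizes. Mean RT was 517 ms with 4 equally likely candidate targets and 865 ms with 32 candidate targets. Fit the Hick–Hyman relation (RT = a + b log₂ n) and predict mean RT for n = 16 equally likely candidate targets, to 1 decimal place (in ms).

749.0 ms

With log₂ n on the abscissa the relation is linear; from the two conditions:
  b = (865 − 517) / (log₂ 32 − log₂ 4) = 348 / (5 − 2) = 116.000 ms/bit
  a = 517 − 116.000 × 2 = 285.000 ms
Then RT(16) = 285.000 + 116.000 × log₂ 16 = 285.000 + 116.000 × 4 ≈ 749.000 ms.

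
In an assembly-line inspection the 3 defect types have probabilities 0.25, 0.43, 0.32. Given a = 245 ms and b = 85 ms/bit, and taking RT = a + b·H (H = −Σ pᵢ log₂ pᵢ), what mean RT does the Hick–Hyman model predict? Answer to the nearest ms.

377 ms

H = 0.25·log₂(1/0.25) + 0.43·log₂(1/0.43) + 0.32·log₂(1/0.32) = 1.5496 bits.
RT = 245 + 85 × 1.5496 = 376.72 ms.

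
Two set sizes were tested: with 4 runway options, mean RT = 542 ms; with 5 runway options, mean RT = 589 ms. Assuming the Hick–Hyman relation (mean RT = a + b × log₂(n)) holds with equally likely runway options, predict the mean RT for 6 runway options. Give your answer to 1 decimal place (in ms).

627.4 ms

RT is linear in log₂ n, so two points fix the line:
  b = (589 − 542) / (log₂ 5 − log₂ 4) = 47 / (2.3219 − 2) = 145.995 ms/bit
  a = 542 − 145.995 × 2 = 250.009 ms
Then RT(6) = 250.009 + 145.995 × log₂ 6 = 250.009 + 145.995 × 2.5850 ≈ 627.402 ms.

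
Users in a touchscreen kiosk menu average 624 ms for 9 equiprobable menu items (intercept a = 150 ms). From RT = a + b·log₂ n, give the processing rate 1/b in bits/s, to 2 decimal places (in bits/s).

b = (624 − 150)/log₂ 9 = 474/3.1699 = 149.530 ms per bit = 0.14953 s/bit; the reciprocal is 6.688 bits/s.

6.69 bits/s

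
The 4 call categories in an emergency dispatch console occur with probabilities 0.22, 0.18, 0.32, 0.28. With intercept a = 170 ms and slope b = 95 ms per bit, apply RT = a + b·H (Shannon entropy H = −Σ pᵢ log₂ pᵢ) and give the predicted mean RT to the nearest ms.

357 ms

Entropy contributions −pᵢ log₂ pᵢ: 0.4806, 0.4453, 0.5260, 0.5142; sum H = 1.9661 bits.
RT = a + bH = 170 + 95·1.9661 = 356.78 ms.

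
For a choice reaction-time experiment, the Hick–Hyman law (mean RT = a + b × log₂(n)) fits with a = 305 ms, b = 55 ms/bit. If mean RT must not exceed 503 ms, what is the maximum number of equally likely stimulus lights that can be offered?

12

Set 305 + 55·log₂ n ≤ 503 → log₂ n ≤ (503 − 305)/55 = 3.6000.
So n ≤ 2^3.6000 = 12.126; the largest integer n is 12.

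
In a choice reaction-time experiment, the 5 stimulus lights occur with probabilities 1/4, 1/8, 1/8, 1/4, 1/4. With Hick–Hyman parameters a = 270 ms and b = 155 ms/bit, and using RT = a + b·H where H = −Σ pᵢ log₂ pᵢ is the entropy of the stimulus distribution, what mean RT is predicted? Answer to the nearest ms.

619 ms

H = −Σ pᵢ log₂ pᵢ = 0.25·2 + 0.125·3 + 0.125·3 + 0.25·2 + 0.25·2 = 2.250 bits.
RT = 270 + 155 × 2.250 = 618.75 ms.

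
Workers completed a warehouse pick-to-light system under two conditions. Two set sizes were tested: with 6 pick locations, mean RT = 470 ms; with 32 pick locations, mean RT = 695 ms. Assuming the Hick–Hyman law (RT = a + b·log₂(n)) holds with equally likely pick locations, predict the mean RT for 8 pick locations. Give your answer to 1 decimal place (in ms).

Fit slope and intercept:
  b = (695 − 470) / (log₂ 32 − log₂ 6) = 225 / (5 − 2.5850) = 93.166 ms/bit
  a = 470 − 93.166 × 2.5850 = 229.169 ms
Then RT(8) = 229.169 + 93.166 × log₂ 8 = 229.169 + 93.166 × 3 ≈ 508.667 ms.

508.7 ms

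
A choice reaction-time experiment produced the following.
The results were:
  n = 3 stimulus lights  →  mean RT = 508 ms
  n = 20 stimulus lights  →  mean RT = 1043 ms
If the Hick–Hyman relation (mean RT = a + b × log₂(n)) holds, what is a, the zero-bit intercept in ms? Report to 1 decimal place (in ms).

198.2 ms

Slope: b = (1043 − 508) / (log₂ 20 − log₂ 3) = 535/2.7370 = 195.472 ms/bit.
Intercept: a = 508 − 195.472·log₂(3) = 198.184 ms.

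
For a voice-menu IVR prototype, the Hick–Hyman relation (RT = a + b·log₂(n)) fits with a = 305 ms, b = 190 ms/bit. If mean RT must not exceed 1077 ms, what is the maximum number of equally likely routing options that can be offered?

190·log₂ n ≤ 1077 − 305 = 772, giving log₂ n ≤ 4.0632 and n ≤ 16.716. The largest whole number is 16.

16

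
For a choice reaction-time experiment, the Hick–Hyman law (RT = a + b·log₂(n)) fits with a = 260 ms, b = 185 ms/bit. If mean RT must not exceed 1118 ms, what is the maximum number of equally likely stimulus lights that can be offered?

Set 260 + 185·log₂ n ≤ 1118 → log₂ n ≤ (1118 − 260)/185 = 4.6378.
So n ≤ 2^4.6378 = 24.896; the largest integer n is 24.

24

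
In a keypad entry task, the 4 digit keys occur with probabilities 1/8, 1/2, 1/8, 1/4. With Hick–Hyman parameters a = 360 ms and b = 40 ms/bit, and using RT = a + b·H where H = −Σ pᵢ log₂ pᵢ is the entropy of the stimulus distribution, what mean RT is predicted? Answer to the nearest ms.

430 ms

H = −Σ pᵢ log₂ pᵢ = 0.125·3 + 0.5·1 + 0.125·3 + 0.25·2 = 1.750 bits.
RT = 360 + 40 × 1.750 = 430.00 ms.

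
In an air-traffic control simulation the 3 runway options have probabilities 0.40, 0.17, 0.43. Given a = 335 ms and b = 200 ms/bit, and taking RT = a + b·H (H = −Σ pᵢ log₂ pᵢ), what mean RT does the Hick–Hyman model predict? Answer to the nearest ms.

Entropy contributions −pᵢ log₂ pᵢ: 0.5288, 0.4346, 0.5236; sum H = 1.4869 bits.
RT = a + bH = 335 + 200·1.4869 = 632.38 ms.

632 ms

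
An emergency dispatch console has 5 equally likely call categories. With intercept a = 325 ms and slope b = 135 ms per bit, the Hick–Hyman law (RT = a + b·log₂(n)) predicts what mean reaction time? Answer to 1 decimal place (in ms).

log₂(5) = 2.3219 bits, so RT = 325 + 135 × 2.3219 ≈ 638.460 ms.

638.5 ms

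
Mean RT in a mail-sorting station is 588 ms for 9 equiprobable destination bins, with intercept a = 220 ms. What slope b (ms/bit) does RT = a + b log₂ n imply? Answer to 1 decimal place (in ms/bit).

116.1 ms/bit

b = (588 − 220) / log₂(9) = 368 / 3.1699 = 116.091 ms/bit.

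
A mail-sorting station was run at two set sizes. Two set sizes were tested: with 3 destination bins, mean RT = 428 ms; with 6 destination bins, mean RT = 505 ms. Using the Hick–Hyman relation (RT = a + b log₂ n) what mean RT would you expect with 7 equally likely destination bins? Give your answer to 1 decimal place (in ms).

522.1 ms

Solve the two-equation system in a and b:
  b = (505 − 428) / (log₂ 6 − log₂ 3) = 77 / (2.5850 − 1.5850) = 77.000 ms/bit
  a = 428 − 77.000 × 1.5850 = 305.958 ms
Then RT(7) = 305.958 + 77.000 × log₂ 7 = 305.958 + 77.000 × 2.8074 ≈ 522.124 ms.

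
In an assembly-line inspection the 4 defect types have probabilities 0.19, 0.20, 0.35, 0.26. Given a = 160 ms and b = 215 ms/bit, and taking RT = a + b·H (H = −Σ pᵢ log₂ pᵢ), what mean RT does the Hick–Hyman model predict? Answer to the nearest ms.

580 ms

Entropy contributions −pᵢ log₂ pᵢ: 0.4552, 0.4644, 0.5301, 0.5053; sum H = 1.9550 bits.
RT = a + bH = 160 + 215·1.9550 = 580.33 ms.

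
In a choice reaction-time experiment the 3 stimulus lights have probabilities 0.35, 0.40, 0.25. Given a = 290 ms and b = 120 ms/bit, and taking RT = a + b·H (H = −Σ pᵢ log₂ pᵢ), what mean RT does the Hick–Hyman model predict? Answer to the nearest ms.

477 ms

Entropy contributions −pᵢ log₂ pᵢ: 0.5301, 0.5288, 0.5000; sum H = 1.5589 bits.
RT = a + bH = 290 + 120·1.5589 = 477.06 ms.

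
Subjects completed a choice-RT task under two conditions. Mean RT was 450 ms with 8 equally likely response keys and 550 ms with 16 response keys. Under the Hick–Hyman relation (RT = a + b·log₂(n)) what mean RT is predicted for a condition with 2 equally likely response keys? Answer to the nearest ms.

250 ms

Fit slope and intercept:
  b = (550 − 450) / (log₂ 16 − log₂ 8) = 100 / (4 − 3) = 100 ms/bit
  a = 450 − 100 × 3 = 150 ms
Then RT(2) = 150 + 100 × log₂ 2 = 150 + 100 × 1 ≈ 250.000 ms.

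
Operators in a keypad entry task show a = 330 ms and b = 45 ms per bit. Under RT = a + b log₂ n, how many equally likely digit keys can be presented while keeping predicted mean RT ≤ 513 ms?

16

45·log₂ n ≤ 513 − 330 = 183, giving log₂ n ≤ 4.0667 and n ≤ 16.757. The largest whole number is 16.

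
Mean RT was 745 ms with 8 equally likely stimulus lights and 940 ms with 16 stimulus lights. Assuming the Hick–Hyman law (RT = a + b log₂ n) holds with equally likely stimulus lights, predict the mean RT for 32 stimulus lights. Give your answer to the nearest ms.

1135 ms

Fit slope and intercept:
  b = (940 − 745) / (log₂ 16 − log₂ 8) = 195 / (4 − 3) = 195 ms/bit
  a = 745 − 195 × 3 = 160 ms
Then RT(32) = 160 + 195 × log₂ 32 = 160 + 195 × 5 ≈ 1135.000 ms.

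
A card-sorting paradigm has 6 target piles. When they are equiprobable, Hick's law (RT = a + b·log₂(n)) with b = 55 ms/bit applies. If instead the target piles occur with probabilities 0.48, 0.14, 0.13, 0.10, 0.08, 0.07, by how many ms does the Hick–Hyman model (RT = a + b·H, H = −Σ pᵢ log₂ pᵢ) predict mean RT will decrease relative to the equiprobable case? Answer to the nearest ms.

The RT saving is b·ΔH. Equiprobable H₀ = log₂(6) = 2.5850 bits; with the given probabilities H = 2.1803 bits.
b·(H₀ − H) = 55 × (2.5850 − 2.1803) = 22.26 ms.

22 ms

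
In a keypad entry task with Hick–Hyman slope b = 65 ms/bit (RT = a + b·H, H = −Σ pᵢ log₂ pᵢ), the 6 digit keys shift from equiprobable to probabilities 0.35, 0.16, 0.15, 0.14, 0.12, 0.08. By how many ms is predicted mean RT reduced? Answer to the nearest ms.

11 ms

Equiprobable entropy H₀ = log₂ 6 = 2.5850 bits.
Skewed entropy H = −Σ pᵢ log₂ pᵢ = 2.4193 bits.
ΔRT = b·(H₀ − H) = 65 × 0.1656 = 10.76 ms.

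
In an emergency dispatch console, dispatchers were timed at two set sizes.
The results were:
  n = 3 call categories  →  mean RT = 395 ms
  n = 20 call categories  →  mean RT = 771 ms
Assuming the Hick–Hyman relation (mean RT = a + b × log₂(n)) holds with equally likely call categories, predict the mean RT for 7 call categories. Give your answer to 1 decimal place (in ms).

562.9 ms

RT is linear in log₂ n, so two points fix the line:
  b = (771 − 395) / (log₂ 20 − log₂ 3) = 376 / (4.3219 − 1.5850) = 137.378 ms/bit
  a = 395 − 137.378 × 1.5850 = 177.260 ms
Then RT(7) = 177.260 + 137.378 × log₂ 7 = 177.260 + 137.378 × 2.8074 ≈ 562.930 ms.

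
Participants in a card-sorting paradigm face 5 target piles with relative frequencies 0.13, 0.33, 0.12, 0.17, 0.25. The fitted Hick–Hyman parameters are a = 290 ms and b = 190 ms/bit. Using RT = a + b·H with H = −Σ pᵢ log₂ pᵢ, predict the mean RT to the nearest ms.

H = 0.13·log₂(1/0.13) + 0.33·log₂(1/0.33) + 0.12·log₂(1/0.12) + 0.17·log₂(1/0.17) + 0.25·log₂(1/0.25) = 2.2121 bits.
RT = 290 + 190 × 2.2121 = 710.30 ms.

710 ms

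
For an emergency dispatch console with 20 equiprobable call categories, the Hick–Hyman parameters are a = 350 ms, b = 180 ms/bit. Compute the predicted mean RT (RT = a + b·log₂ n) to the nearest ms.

log₂(20) = 4.3219 bits, so RT = 350 + 180 × 4.3219 ≈ 1127.947 ms.

1128 ms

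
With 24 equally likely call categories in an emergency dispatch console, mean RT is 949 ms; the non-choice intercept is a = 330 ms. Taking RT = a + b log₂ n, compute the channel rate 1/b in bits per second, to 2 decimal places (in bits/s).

7.41 bits/s

b = (949 − 330)/log₂ 24 = 619/4.5850 = 135.007 ms per bit = 0.13501 s/bit; the reciprocal is 7.407 bits/s.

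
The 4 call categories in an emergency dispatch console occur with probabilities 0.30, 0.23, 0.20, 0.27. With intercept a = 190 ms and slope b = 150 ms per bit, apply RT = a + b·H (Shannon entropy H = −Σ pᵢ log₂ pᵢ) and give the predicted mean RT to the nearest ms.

H = 0.30·log₂(1/0.30) + 0.23·log₂(1/0.23) + 0.20·log₂(1/0.20) + 0.27·log₂(1/0.27) = 1.9832 bits.
RT = 190 + 150 × 1.9832 = 487.47 ms.

487 ms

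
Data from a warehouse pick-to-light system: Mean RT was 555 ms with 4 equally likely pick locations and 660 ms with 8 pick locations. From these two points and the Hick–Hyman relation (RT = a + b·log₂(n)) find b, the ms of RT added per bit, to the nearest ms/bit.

105 ms/bit

The slope on a log₂ axis is (660 − 555) / (3 − 2) = 105 ms/bit.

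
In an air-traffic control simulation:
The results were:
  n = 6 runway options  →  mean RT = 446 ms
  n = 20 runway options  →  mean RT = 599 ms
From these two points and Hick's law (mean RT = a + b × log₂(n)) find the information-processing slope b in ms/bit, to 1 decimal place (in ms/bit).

b = (RT₂ − RT₁)/(log₂ n₂ − log₂ n₁) = (599 − 446)/(4.3219 − 2.5850) = 88.085 ms/bit.

88.1 ms/bit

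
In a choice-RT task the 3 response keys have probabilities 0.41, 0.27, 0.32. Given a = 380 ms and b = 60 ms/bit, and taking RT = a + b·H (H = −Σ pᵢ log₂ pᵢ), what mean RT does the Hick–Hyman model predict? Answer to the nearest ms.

H = 0.41·log₂(1/0.41) + 0.27·log₂(1/0.27) + 0.32·log₂(1/0.32) = 1.5634 bits.
RT = 380 + 60 × 1.5634 = 473.81 ms.

474 ms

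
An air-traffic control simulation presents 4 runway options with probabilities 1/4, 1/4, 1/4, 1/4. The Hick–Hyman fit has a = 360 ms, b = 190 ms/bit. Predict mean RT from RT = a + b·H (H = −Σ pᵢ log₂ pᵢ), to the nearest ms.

Each term −pᵢ log₂ pᵢ: 0.25·2 + 0.25·2 + 0.25·2 + 0.25·2; summed, H = 2.000 bits.
Mean RT = a + bH = 360 + 190·2.000 = 740.00 ms.

740 ms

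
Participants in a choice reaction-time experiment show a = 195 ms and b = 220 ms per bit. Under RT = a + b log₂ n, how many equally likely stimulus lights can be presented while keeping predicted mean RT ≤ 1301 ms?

32

Information budget: (1301 − 195)/220 = 5.0273 bits, so n ≤ 2^5.0273 = 32.611 → at most 32.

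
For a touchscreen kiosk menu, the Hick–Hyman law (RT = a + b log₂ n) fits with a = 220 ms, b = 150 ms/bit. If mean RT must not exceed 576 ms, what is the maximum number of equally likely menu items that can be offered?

Information budget: (576 − 220)/150 = 2.3733 bits, so n ≤ 2^2.3733 = 5.181 → at most 5.

5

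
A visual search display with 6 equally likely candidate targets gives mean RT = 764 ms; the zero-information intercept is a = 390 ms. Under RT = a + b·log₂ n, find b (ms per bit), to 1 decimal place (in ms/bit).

log₂(6) = 2.5850 bits.
b = (RT − a)/log₂ n = (764 − 390) / 2.5850 = 144.683 ms/bit.

144.7 ms/bit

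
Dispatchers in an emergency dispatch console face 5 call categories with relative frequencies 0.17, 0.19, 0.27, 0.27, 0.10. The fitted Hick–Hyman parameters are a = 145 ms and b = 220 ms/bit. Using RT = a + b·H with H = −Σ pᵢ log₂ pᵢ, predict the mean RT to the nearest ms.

638 ms

H = 0.17·log₂(1/0.17) + 0.19·log₂(1/0.19) + 0.27·log₂(1/0.27) + 0.27·log₂(1/0.27) + 0.10·log₂(1/0.10) = 2.2420 bits.
RT = 145 + 220 × 2.2420 = 638.25 ms.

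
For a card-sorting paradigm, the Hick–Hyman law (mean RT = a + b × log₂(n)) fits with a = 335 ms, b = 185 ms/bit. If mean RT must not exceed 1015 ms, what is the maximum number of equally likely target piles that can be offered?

Set 335 + 185·log₂ n ≤ 1015 → log₂ n ≤ (1015 − 335)/185 = 3.6757.
So n ≤ 2^3.6757 = 12.779; the largest integer n is 12.

12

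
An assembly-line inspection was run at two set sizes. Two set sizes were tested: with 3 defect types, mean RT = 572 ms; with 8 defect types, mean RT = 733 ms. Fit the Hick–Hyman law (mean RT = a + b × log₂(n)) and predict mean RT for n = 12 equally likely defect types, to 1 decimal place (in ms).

799.6 ms

With log₂ n on the abscissa the relation is linear; from the two conditions:
  b = (733 − 572) / (log₂ 8 − log₂ 3) = 161 / (3 − 1.5850) = 113.778 ms/bit
  a = 572 − 113.778 × 1.5850 = 391.666 ms
Then RT(12) = 391.666 + 113.778 × log₂ 12 = 391.666 + 113.778 × 3.5850 ≈ 799.556 ms.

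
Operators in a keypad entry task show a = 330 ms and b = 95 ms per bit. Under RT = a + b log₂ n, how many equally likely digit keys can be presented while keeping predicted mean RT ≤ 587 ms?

6

Information budget: (587 − 330)/95 = 2.7053 bits, so n ≤ 2^2.7053 = 6.522 → at most 6.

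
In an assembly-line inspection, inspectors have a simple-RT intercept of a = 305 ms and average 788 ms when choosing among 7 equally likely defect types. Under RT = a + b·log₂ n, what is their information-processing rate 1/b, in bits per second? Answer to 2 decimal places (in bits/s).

5.81 bits/s

b = (788 − 305)/log₂ 7 = 483/2.8074 = 172.048 ms per bit = 0.17205 s/bit; the reciprocal is 5.812 bits/s.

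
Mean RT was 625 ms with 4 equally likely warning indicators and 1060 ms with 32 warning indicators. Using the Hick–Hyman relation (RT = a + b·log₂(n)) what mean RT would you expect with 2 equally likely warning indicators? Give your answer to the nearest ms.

480 ms

RT is linear in log₂ n, so two points fix the line:
  b = (1060 − 625) / (log₂ 32 − log₂ 4) = 435 / (5 − 2) = 145 ms/bit
  a = 625 − 145 × 2 = 335 ms
Then RT(2) = 335 + 145 × log₂ 2 = 335 + 145 × 1 ≈ 480.000 ms.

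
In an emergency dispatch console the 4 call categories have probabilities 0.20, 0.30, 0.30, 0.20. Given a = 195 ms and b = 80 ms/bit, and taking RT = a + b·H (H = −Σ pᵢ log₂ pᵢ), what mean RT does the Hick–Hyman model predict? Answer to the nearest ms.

Entropy contributions −pᵢ log₂ pᵢ: 0.4644, 0.5211, 0.5211, 0.4644; sum H = 1.9710 bits.
RT = a + bH = 195 + 80·1.9710 = 352.68 ms.

353 ms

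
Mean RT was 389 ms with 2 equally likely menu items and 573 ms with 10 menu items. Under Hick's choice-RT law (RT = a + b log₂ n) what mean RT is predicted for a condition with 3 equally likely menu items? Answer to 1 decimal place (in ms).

Solve the two-equation system in a and b:
  b = (573 − 389) / (log₂ 10 − log₂ 2) = 184 / (3.3219 − 1) = 79.244 ms/bit
  a = 389 − 79.244 × 1 = 309.756 ms
Then RT(3) = 309.756 + 79.244 × log₂ 3 = 309.756 + 79.244 × 1.5850 ≈ 435.355 ms.

435.4 ms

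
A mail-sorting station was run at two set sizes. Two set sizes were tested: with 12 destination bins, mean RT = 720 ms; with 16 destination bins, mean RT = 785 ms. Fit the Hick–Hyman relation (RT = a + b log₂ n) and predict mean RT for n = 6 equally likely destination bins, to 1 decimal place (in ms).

With log₂ n on the abscissa the relation is linear; from the two conditions:
  b = (785 − 720) / (log₂ 16 − log₂ 12) = 65 / (4 − 3.5850) = 156.612 ms/bit
  a = 720 − 156.612 × 3.5850 = 158.551 ms
Then RT(6) = 158.551 + 156.612 × log₂ 6 = 158.551 + 156.612 × 2.5850 ≈ 563.388 ms.

563.4 ms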